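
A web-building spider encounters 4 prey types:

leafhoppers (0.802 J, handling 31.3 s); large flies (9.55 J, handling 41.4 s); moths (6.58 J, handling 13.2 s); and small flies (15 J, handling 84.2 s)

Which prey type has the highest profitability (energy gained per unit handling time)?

moths

In descending order of E/h:
moths: 6.58/13.2 = 0.498 J/s
large flies: 9.55/41.4 = 0.231 J/s
small flies: 15/84.2 = 0.178 J/s
leafhoppers: 0.802/31.3 = 0.0256 J/s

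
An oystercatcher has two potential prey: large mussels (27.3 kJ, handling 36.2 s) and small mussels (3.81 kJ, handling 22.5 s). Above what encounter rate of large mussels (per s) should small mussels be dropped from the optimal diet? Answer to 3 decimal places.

The zero-one rule: include small mussels iff E₂/h₂ > λE₁/(1+λh₁). Equality gives the switch point.
λE₁h₂ = E₂ + λE₂h₁ ⇒ λ = E₂/(E₁h₂ − E₂h₁) = 3.81/(614.2 − 137.9) = 0.007999 per s.

0.008 per s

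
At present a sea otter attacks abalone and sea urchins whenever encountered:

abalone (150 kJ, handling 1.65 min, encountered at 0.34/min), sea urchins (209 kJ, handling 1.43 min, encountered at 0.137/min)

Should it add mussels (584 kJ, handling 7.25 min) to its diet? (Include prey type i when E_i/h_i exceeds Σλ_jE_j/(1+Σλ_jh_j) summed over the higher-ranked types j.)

Yes

On abalone and sea urchins alone, R = ΣλE/(1+Σλh) = 79.63/1.757 = 45.33 kJ/min.
Profitability of mussels: 584/7.25 = 80.55 kJ/min.
80.55 > 45.33, so adding mussels raises the average — include it.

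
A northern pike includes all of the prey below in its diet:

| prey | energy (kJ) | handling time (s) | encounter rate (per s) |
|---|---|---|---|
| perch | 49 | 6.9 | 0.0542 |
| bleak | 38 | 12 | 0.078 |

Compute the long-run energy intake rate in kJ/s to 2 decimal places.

R = Σλ_iE_i / (1 + Σλ_ih_i)
Numerator: 0.0542×49 + 0.078×38 = 5.62
Denominator: 1 + 0.0542×6.9 + 0.078×12 = 2.31
R = 5.62/2.31 = 2.433 kJ/s

2.43 kJ/s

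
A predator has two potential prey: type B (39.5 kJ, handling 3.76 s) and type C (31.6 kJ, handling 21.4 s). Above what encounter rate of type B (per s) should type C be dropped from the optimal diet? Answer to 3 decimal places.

0.043 per s

Drop type C once their profitability E₂/h₂ falls below the rate achievable on type B alone: E₂/h₂ = λE₁/(1 + λh₁).
Solve for λ: λE₁h₂ = E₂(1 + λh₁) → λ(E₁h₂ − E₂h₁) = E₂ → λ = E₂/(E₁h₂ − E₂h₁).
λ = 31.6/(39.5×21.4 − 31.6×3.76) = 31.6/726.5 = 0.0435 per s.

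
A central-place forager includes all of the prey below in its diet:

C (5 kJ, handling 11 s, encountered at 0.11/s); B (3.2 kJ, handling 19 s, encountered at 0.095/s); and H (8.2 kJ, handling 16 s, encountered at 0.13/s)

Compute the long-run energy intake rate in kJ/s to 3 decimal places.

0.315 kJ/s

R = (0.11×5 + 0.095×3.2 + 0.13×8.2) / (1 + 0.11×11 + 0.095×19 + 0.13×16) = 1.92/6.095 = 0.315 kJ/s.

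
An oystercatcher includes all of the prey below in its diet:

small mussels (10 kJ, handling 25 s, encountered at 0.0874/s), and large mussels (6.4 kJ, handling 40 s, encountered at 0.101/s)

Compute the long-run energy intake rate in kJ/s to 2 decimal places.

Energy encountered per unit search time: 0.0874×10 + 0.101×6.4 = 1.52 kJ/s.
Handling time per unit search time: 0.0874×25 + 0.101×40 = 6.225.
Rate = 1.52/(1 + 6.225) = 0.2104 kJ/s.

0.21 kJ/s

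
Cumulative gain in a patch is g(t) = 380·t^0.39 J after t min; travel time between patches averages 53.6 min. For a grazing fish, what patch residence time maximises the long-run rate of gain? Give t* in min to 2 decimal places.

34.27 min

Maximise g(t)/(T+t): set derivative to zero → g'(t)(T+t) = g(t).
g'(t) = 0.39·380·t^-0.61. Setting 0.39·380·t^-0.61 = 380·t^0.39/(53.6+t) gives 0.39(53.6+t) = t, so 0.61·t = 0.39×53.6.
t* = 0.39×53.6/0.61 = 34.27 min.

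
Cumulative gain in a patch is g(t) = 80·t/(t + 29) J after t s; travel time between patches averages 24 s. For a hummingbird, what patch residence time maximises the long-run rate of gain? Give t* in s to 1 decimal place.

Maximise g(t)/(T+t): set derivative to zero → g'(t)(T+t) = g(t).
g'(t) = 80·29/(t + 29)². Setting 80·29/(t+29)² = 80t/[(t+29)(24+t)] gives 29(24+t) = t(t+29), so t² = 29×24 = 696.
t* = √696 = 26.38 s.

26.4 s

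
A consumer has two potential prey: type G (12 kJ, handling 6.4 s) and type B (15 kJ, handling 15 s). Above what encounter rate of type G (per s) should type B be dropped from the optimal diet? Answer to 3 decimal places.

0.179 per s

At the threshold, the rate on type G alone equals the profitability of type B: λ·12/(1 + λ·6.4) = 15/15 = 1.
Rearranging, λ(12 − 1×6.4) = 1, so λ = 1/5.6 = 0.1786 per s.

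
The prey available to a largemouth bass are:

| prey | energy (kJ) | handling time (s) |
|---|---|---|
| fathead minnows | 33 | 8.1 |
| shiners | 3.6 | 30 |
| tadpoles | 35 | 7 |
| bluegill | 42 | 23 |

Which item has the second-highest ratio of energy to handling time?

In descending order of E/h:
tadpoles: 35/7 = 5 kJ/s
fathead minnows: 33/8.1 = 4.07 kJ/s
bluegill: 42/23 = 1.83 kJ/s
shiners: 3.6/30 = 0.12 kJ/s

fathead minnows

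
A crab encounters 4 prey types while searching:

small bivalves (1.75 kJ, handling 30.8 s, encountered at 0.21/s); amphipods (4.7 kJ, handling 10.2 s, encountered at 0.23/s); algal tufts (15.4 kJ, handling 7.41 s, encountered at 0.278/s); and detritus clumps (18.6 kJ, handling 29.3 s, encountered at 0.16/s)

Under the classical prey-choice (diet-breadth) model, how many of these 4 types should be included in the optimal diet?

Profitabilities (E/h, kJ/s): algal tufts 2.08, detritus clumps 0.635, amphipods 0.461, small bivalves 0.0568. Add prey in this order while the next type's profitability exceeds the intake rate on those already taken.
Rate on top 1: 1.399. detritus clumps: 0.635 < 1.399 → exclude; stop.
Optimal diet: algal tufts — 1 of 4 types.

1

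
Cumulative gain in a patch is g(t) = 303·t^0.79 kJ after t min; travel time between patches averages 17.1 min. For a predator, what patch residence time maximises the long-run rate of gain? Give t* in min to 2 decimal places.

64.33 min

Optimal t* satisfies g'(t*) = g(t*)/(T + t*).
g'(t) = 0.79·303·t^-0.21. Setting 0.79·303·t^-0.21 = 303·t^0.79/(17.1+t) gives 0.79(17.1+t) = t, so 0.21·t = 0.79×17.1.
t* = 0.79×17.1/0.21 = 64.33 min.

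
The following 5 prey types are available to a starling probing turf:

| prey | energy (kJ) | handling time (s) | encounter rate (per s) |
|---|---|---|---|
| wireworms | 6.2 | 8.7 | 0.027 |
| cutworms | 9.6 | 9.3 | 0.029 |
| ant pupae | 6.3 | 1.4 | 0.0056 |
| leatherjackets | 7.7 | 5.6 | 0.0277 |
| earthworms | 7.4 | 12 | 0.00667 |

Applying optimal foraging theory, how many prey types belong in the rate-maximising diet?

Rank by E/h (kJ/s): ant pupae 4.5, leatherjackets 1.38, cutworms 1.03, wireworms 0.713, earthworms 0.617. Include each in turn until the next type's E/h falls below the running intake rate.
Rate on top 1: 0.03501. leatherjackets: 1.38 > 0.03501 → include.
Rate on top 2: 0.2137. cutworms: 1.03 > 0.2137 → include.
Rate on top 3: 0.3678. wireworms: 0.713 > 0.3678 → include.
Rate on top 4: 0.4164. earthworms: 0.617 > 0.4164 → include.
Optimal diet: ant pupae, leatherjackets, cutworms, wireworms, earthworms — 5 of 5 types.

5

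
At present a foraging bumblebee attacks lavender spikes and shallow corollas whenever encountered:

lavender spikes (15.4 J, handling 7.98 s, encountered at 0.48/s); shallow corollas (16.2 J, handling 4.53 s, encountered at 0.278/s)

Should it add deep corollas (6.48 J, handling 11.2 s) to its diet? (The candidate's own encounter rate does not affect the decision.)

Intake rate on the current diet: R = (0.48×15.4 + 0.278×16.2) / (1 + 0.48×7.98 + 0.278×4.53) = 11.9/6.09 = 1.953 J/s.
Profitability of deep corollas: 6.48/11.2 = 0.5786 J/s.
Since 0.5786 < R, time spent handling deep corollas is better spent searching.

No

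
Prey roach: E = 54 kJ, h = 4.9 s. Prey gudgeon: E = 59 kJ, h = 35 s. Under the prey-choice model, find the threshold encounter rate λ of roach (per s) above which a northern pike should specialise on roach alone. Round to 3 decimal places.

0.037 per s

The zero-one rule: include gudgeon iff E₂/h₂ > λE₁/(1+λh₁). Equality gives the switch point.
λE₁h₂ = E₂ + λE₂h₁ ⇒ λ = E₂/(E₁h₂ − E₂h₁) = 59/(1890 − 289.1) = 0.03685 per s.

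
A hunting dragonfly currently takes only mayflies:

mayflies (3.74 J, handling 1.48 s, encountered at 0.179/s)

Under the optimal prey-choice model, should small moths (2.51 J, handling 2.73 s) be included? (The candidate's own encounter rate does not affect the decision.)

Current rate: (0.179×3.74)/(1 + 0.179×1.48) = 0.5293 J/s.
small moths: E/h = 2.51/2.73 = 0.9194 J/s.
0.9194 > 0.5293, so adding small moths raises the average — include it.

Yes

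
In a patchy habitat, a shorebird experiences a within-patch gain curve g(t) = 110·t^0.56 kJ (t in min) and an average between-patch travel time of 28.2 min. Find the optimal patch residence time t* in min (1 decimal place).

By the marginal value theorem, leave when the instantaneous gain rate g'(t) equals the habitat-wide average g(t)/(T + t).
g'(t) = 0.56·110·t^-0.44. Setting 0.56·110·t^-0.44 = 110·t^0.56/(28.2+t) gives 0.56(28.2+t) = t, so 0.44·t = 0.56×28.2.
t* = 0.56×28.2/0.44 = 35.89 min.

35.9 min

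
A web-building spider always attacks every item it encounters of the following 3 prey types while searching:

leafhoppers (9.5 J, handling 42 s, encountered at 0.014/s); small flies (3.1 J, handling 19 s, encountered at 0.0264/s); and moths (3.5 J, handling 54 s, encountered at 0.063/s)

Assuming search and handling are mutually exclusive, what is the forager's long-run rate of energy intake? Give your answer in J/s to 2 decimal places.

Energy encountered per unit search time: 0.014×9.5 + 0.0264×3.1 + 0.063×3.5 = 0.4353 J/s.
Handling time per unit search time: 0.014×42 + 0.0264×19 + 0.063×54 = 4.492.
Rate = 0.4353/(1 + 4.492) = 0.07927 J/s.

0.08 J/s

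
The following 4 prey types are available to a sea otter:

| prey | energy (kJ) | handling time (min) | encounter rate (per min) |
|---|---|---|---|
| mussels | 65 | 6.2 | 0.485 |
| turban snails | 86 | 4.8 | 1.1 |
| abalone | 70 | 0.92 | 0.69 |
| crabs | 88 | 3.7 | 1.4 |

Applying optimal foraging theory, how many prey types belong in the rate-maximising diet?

1

Rank by E/h (kJ/min): abalone 76.1, crabs 23.8, turban snails 17.9, mussels 10.5. Include each in turn until the next type's E/h falls below the running intake rate.
Rate on top 1: 29.54. crabs: 23.8 < 29.54 → exclude; stop.
Optimal diet: abalone — 1 of 4 types.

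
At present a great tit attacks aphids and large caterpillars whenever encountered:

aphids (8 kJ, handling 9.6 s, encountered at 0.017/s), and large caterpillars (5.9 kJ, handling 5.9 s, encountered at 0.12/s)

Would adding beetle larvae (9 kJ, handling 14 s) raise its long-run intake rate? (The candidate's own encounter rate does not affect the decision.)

Yes

On aphids and large caterpillars alone, R = ΣλE/(1+Σλh) = 0.844/1.871 = 0.451 kJ/s.
Profitability of beetle larvae: 9/14 = 0.6429 kJ/s.
Since 0.6429 > R, including beetle larvae increases the long-run rate.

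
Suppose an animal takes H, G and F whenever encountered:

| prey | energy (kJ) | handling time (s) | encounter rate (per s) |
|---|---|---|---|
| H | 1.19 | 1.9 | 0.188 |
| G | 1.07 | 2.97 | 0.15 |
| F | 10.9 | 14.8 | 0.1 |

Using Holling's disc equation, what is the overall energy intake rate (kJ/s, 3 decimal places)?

0.449 kJ/s

Energy encountered per unit search time: 0.188×1.19 + 0.15×1.07 + 0.1×10.9 = 1.474 kJ/s.
Handling time per unit search time: 0.188×1.9 + 0.15×2.97 + 0.1×14.8 = 2.283.
Rate = 1.474/(1 + 2.283) = 0.4491 kJ/s.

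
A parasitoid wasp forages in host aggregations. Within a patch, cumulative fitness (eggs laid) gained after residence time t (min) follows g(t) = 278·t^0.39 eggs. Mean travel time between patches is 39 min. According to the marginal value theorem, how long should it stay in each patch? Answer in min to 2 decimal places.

24.93 min

Optimal t* satisfies g'(t*) = g(t*)/(T + t*).
g'(t) = 0.39·278·t^-0.61. Setting 0.39·278·t^-0.61 = 278·t^0.39/(39+t) gives 0.39(39+t) = t, so 0.61·t = 0.39×39.
t* = 0.39×39/0.61 = 24.93 min.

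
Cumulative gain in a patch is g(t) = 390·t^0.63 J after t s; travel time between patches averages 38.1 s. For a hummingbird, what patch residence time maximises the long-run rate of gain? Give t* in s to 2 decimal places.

Maximise g(t)/(T+t): set derivative to zero → g'(t)(T+t) = g(t).
g'(t) = 0.63·390·t^-0.37. Setting 0.63·390·t^-0.37 = 390·t^0.63/(38.1+t) gives 0.63(38.1+t) = t, so 0.37·t = 0.63×38.1.
t* = 0.63×38.1/0.37 = 64.87 s.

64.87 s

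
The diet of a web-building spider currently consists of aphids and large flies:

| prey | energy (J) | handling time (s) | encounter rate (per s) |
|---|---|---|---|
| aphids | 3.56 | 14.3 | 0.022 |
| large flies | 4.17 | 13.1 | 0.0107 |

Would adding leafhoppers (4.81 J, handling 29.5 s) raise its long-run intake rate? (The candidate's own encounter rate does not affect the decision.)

Current rate: (0.022×3.56 + 0.0107×4.17)/(1 + 0.022×14.3 + 0.0107×13.1) = 0.08451 J/s.
Profitability of leafhoppers: 4.81/29.5 = 0.1631 J/s.
Since 0.1631 > R, including leafhoppers increases the long-run rate.

Yes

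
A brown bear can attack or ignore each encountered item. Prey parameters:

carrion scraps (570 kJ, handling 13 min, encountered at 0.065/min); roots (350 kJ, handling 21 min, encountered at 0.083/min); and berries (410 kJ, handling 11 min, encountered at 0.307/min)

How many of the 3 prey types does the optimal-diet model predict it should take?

2

Profitabilities (E/h, kJ/min): carrion scraps 43.8, berries 37.3, roots 16.7. Add prey in this order while the next type's profitability exceeds the intake rate on those already taken.
Rate on top 1: 20.08. berries: 37.3 > 20.08 → include.
Rate on top 2: 31.2. roots: 16.7 < 31.2 → exclude; stop.
Optimal diet: carrion scraps, berries — 2 of 3 types.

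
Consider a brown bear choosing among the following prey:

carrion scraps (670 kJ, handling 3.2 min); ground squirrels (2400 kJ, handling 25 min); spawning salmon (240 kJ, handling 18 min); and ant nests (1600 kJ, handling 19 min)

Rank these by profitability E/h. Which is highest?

carrion scraps

In descending order of E/h:
carrion scraps: 670/3.2 = 209 kJ/min
ground squirrels: 2400/25 = 96 kJ/min
ant nests: 1600/19 = 84.2 kJ/min
spawning salmon: 240/18 = 13.3 kJ/min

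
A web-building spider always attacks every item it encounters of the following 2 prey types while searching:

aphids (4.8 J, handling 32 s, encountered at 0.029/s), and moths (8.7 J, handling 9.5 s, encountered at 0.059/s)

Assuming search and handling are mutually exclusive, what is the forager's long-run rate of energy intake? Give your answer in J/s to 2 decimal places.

R = (0.029×4.8 + 0.059×8.7) / (1 + 0.029×32 + 0.059×9.5) = 0.6525/2.489 = 0.2622 J/s.

0.26 J/s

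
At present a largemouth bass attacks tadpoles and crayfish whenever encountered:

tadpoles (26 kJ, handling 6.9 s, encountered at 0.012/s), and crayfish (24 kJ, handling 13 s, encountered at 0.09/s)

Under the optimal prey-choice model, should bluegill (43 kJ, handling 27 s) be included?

On tadpoles and crayfish alone, R = ΣλE/(1+Σλh) = 2.472/2.253 = 1.097 kJ/s.
Profitability of bluegill: 43/27 = 1.593 kJ/s.
1.593 > 1.097, so adding bluegill raises the average — include it.

Yes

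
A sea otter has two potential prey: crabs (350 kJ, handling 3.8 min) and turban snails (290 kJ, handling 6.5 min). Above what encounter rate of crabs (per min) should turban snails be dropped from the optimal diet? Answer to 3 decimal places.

At the threshold, the rate on crabs alone equals the profitability of turban snails: λ·350/(1 + λ·3.8) = 290/6.5 = 44.62.
Rearranging, λ(350 − 44.62×3.8) = 44.62, so λ = 44.62/180.5 = 0.2472 per min.

0.247 per min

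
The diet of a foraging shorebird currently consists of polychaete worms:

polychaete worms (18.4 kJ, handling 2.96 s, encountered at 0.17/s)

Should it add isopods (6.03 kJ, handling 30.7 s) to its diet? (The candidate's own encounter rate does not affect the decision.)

No

Current rate: (0.17×18.4)/(1 + 0.17×2.96) = 2.081 kJ/s.
Profitability of isopods: 6.03/30.7 = 0.1964 kJ/s.
Since 0.1964 < R, time spent handling isopods is better spent searching.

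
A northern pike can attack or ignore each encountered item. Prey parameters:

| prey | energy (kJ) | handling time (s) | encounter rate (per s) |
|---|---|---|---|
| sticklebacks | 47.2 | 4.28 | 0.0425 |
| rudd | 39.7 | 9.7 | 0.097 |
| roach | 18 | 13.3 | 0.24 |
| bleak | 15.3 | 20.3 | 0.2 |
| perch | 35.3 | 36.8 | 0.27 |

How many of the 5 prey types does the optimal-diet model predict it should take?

2

Rank by E/h (kJ/s): sticklebacks 11, rudd 4.09, roach 1.35, perch 0.959, bleak 0.754. Include each in turn until the next type's E/h falls below the running intake rate.
Rate on top 1: 1.697. rudd: 4.09 > 1.697 → include.
Rate on top 2: 2.759. roach: 1.35 < 2.759 → exclude; stop.
Optimal diet: sticklebacks, rudd — 2 of 5 types.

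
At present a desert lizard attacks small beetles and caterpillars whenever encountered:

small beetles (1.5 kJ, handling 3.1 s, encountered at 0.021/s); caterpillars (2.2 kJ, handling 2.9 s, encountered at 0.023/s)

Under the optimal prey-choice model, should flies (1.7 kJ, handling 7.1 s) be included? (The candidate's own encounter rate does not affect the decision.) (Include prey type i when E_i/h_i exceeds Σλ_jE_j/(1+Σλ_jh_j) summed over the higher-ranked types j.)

Yes

Intake rate on the current diet: R = (0.021×1.5 + 0.023×2.2) / (1 + 0.021×3.1 + 0.023×2.9) = 0.0821/1.132 = 0.07254 kJ/s.
flies: E/h = 1.7/7.1 = 0.2394 kJ/s.
Since 0.2394 > R, including flies increases the long-run rate.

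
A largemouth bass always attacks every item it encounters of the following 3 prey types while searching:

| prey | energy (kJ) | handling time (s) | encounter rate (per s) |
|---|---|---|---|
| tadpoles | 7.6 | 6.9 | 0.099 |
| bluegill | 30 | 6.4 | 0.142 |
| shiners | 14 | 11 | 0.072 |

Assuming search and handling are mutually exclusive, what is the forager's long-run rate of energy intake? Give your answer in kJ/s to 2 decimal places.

R = (0.099×7.6 + 0.142×30 + 0.072×14) / (1 + 0.099×6.9 + 0.142×6.4 + 0.072×11) = 6.02/3.384 = 1.779 kJ/s.

1.78 kJ/s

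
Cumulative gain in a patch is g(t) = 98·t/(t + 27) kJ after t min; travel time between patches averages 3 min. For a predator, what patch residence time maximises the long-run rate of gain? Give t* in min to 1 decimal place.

Maximise g(t)/(T+t): set derivative to zero → g'(t)(T+t) = g(t).
g'(t) = 98·27/(t + 27)². Setting 98·27/(t+27)² = 98t/[(t+27)(3+t)] gives 27(3+t) = t(t+27), so t² = 27×3 = 81.
t* = √81 = 9 min.

9.0 min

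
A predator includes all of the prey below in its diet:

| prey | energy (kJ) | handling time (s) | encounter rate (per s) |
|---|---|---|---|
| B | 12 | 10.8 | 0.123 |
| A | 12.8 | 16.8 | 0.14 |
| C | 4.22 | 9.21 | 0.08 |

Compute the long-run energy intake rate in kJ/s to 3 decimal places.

R = Σλ_iE_i / (1 + Σλ_ih_i)
Numerator: 0.123×12 + 0.14×12.8 + 0.08×4.22 = 3.606
Denominator: 1 + 0.123×10.8 + 0.14×16.8 + 0.08×9.21 = 5.417
R = 3.606/5.417 = 0.6656 kJ/s

0.666 kJ/s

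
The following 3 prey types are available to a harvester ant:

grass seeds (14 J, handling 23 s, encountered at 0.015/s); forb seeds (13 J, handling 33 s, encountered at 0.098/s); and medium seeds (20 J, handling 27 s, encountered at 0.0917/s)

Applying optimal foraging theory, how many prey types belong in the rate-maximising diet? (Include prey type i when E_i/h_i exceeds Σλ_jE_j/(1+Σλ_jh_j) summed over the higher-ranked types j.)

E/h in descending order: medium seeds 0.741, grass seeds 0.609, forb seeds 0.394 J/s. The optimal diet is the largest prefix of this list for which every included type satisfies E_i/h_i > R on the types above it.
Rate on top 1: 0.5276. grass seeds: 0.609 > 0.5276 → include.
Rate on top 2: 0.535. forb seeds: 0.394 < 0.535 → exclude; stop.
Optimal diet: medium seeds, grass seeds — 2 of 3 types.

2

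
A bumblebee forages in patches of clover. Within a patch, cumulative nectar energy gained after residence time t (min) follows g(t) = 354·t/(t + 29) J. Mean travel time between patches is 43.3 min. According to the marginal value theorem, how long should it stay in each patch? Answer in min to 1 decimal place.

35.4 min

By the marginal value theorem, leave when the instantaneous gain rate g'(t) equals the habitat-wide average g(t)/(T + t).
g'(t) = 354·29/(t + 29)². Setting 354·29/(t+29)² = 354t/[(t+29)(43.3+t)] gives 29(43.3+t) = t(t+29), so t² = 29×43.3 = 1256.
t* = √1256 = 35.44 min.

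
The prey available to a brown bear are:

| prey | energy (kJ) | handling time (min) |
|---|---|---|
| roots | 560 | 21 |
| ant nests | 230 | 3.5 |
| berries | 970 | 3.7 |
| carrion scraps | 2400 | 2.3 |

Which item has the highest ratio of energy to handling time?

In descending order of E/h:
carrion scraps: 2400/2.3 = 1.04e+03 kJ/min
berries: 970/3.7 = 262 kJ/min
ant nests: 230/3.5 = 65.7 kJ/min
roots: 560/21 = 26.7 kJ/min

carrion scraps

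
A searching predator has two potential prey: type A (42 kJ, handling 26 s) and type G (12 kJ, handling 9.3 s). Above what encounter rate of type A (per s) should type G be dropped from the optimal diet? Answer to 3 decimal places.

0.153 per s

At the threshold, the rate on type A alone equals the profitability of type G: λ·42/(1 + λ·26) = 12/9.3 = 1.29.
Rearranging, λ(42 − 1.29×26) = 1.29, so λ = 1.29/8.452 = 0.1527 per s.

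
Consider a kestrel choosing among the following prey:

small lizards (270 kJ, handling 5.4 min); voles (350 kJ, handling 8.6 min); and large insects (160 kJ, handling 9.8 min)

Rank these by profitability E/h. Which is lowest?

In descending order of E/h:
small lizards: 270/5.4 = 50 kJ/min
voles: 350/8.6 = 40.7 kJ/min
large insects: 160/9.8 = 16.3 kJ/min

large insects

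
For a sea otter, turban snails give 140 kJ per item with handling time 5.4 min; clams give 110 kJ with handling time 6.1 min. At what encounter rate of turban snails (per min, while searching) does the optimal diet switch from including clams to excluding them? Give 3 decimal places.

0.423 per min

The zero-one rule: include clams iff E₂/h₂ > λE₁/(1+λh₁). Equality gives the switch point.
λE₁h₂ = E₂ + λE₂h₁ ⇒ λ = E₂/(E₁h₂ − E₂h₁) = 110/(854 − 594) = 0.4231 per min.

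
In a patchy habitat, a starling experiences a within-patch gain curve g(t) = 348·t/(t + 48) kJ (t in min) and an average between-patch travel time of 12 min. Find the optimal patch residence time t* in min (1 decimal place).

24.0 min

Maximise g(t)/(T+t): set derivative to zero → g'(t)(T+t) = g(t).
g'(t) = 348·48/(t + 48)². Setting 348·48/(t+48)² = 348t/[(t+48)(12+t)] gives 48(12+t) = t(t+48), so t² = 48×12 = 576.
t* = √576 = 24 min.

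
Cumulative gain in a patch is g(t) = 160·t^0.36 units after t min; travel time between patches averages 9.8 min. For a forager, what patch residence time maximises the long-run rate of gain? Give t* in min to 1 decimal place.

5.5 min

Optimal t* satisfies g'(t*) = g(t*)/(T + t*).
g'(t) = 0.36·160·t^-0.64. Setting 0.36·160·t^-0.64 = 160·t^0.36/(9.8+t) gives 0.36(9.8+t) = t, so 0.64·t = 0.36×9.8.
t* = 0.36×9.8/0.64 = 5.513 min.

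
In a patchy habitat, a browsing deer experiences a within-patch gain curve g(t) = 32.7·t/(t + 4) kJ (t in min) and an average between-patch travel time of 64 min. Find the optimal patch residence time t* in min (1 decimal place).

By the marginal value theorem, leave when the instantaneous gain rate g'(t) equals the habitat-wide average g(t)/(T + t).
g'(t) = 32.7·4/(t + 4)². Setting 32.7·4/(t+4)² = 32.7t/[(t+4)(64+t)] gives 4(64+t) = t(t+4), so t² = 4×64 = 256.
t* = √256 = 16 min.

16.0 min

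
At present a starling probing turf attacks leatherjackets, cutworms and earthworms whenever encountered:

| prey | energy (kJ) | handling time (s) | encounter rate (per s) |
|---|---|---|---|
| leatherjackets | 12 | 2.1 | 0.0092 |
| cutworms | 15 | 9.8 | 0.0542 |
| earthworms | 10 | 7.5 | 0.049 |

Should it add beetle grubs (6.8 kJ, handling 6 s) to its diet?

On leatherjackets, cutworms and earthworms alone, R = ΣλE/(1+Σλh) = 1.413/1.918 = 0.7369 kJ/s.
beetle grubs: E/h = 6.8/6 = 1.133 kJ/s.
1.133 > 0.7369, so adding beetle grubs raises the average — include it.

Yes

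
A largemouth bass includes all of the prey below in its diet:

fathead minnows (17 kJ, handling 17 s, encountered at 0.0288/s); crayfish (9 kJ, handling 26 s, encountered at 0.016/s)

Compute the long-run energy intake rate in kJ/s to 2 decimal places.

R = Σλ_iE_i / (1 + Σλ_ih_i)
Numerator: 0.0288×17 + 0.016×9 = 0.6336
Denominator: 1 + 0.0288×17 + 0.016×26 = 1.906
R = 0.6336/1.906 = 0.3325 kJ/s

0.33 kJ/s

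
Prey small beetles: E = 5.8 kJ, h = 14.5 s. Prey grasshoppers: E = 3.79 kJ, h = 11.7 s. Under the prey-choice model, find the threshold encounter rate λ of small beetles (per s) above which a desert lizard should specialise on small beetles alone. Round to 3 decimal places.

At the threshold, the rate on small beetles alone equals the profitability of grasshoppers: λ·5.8/(1 + λ·14.5) = 3.79/11.7 = 0.3239.
Rearranging, λ(5.8 − 0.3239×14.5) = 0.3239, so λ = 0.3239/1.103 = 0.2937 per s.

0.294 per s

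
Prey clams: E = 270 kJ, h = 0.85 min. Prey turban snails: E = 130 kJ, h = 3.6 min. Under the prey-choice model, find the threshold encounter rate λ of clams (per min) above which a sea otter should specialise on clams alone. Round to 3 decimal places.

The zero-one rule: include turban snails iff E₂/h₂ > λE₁/(1+λh₁). Equality gives the switch point.
λE₁h₂ = E₂ + λE₂h₁ ⇒ λ = E₂/(E₁h₂ − E₂h₁) = 130/(972 − 110.5) = 0.1509 per min.

0.151 per min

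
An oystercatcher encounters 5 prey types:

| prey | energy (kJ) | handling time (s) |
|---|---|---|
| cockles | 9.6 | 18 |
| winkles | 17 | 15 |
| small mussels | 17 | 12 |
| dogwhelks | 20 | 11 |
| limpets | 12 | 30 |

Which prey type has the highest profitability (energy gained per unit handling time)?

dogwhelks

In descending order of E/h:
dogwhelks: 20/11 = 1.82 kJ/s
small mussels: 17/12 = 1.42 kJ/s
winkles: 17/15 = 1.13 kJ/s
cockles: 9.6/18 = 0.533 kJ/s
limpets: 12/30 = 0.4 kJ/s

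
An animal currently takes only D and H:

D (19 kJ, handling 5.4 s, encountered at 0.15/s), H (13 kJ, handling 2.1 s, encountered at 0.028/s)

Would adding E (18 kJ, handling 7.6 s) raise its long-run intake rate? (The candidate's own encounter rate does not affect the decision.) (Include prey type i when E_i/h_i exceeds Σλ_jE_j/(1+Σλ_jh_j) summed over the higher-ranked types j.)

Yes

Intake rate on the current diet: R = (0.15×19 + 0.028×13) / (1 + 0.15×5.4 + 0.028×2.1) = 3.214/1.869 = 1.72 kJ/s.
Profitability of E: 18/7.6 = 2.368 kJ/s.
Since 2.368 > R, including E increases the long-run rate.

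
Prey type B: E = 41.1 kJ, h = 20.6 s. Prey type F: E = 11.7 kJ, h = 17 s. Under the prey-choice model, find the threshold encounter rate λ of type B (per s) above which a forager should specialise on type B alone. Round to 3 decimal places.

0.026 per s

At the threshold, the rate on type B alone equals the profitability of type F: λ·41.1/(1 + λ·20.6) = 11.7/17 = 0.6882.
Rearranging, λ(41.1 − 0.6882×20.6) = 0.6882, so λ = 0.6882/26.92 = 0.02556 per s.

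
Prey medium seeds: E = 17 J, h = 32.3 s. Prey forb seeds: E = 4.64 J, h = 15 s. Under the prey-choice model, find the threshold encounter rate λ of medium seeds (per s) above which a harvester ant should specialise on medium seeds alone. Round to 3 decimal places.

At the threshold, the rate on medium seeds alone equals the profitability of forb seeds: λ·17/(1 + λ·32.3) = 4.64/15 = 0.3093.
Rearranging, λ(17 − 0.3093×32.3) = 0.3093, so λ = 0.3093/7.009 = 0.04414 per s.

0.044 per s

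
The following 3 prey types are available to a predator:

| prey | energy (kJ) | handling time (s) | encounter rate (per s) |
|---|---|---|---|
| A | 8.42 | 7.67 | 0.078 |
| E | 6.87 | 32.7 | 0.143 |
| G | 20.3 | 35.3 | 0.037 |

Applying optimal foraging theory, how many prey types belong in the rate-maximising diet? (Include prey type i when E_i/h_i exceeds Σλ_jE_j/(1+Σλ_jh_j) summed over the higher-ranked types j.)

2

E/h in descending order: A 1.1, G 0.575, E 0.21 kJ/s. The optimal diet is the largest prefix of this list for which every included type satisfies E_i/h_i > R on the types above it.
Rate on top 1: 0.4109. G: 0.575 > 0.4109 → include.
Rate on top 2: 0.4847. E: 0.21 < 0.4847 → exclude; stop.
Optimal diet: A, G — 2 of 3 types.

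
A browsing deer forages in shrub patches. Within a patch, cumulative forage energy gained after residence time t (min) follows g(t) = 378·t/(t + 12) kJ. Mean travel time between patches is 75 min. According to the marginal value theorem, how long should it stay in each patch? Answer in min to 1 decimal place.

By the marginal value theorem, leave when the instantaneous gain rate g'(t) equals the habitat-wide average g(t)/(T + t).
g'(t) = 378·12/(t + 12)². Setting 378·12/(t+12)² = 378t/[(t+12)(75+t)] gives 12(75+t) = t(t+12), so t² = 12×75 = 900.
t* = √900 = 30 min.

30.0 min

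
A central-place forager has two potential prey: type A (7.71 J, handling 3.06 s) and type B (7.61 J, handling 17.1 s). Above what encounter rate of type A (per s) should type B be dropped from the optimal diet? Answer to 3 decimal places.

The zero-one rule: include type B iff E₂/h₂ > λE₁/(1+λh₁). Equality gives the switch point.
λE₁h₂ = E₂ + λE₂h₁ ⇒ λ = E₂/(E₁h₂ − E₂h₁) = 7.61/(131.8 − 23.29) = 0.0701 per s.

0.070 per s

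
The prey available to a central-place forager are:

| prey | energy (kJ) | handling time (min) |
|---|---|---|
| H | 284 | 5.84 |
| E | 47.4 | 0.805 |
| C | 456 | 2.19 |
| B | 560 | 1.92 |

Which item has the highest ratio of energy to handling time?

Profitability E/h (kJ/min): H = 284/5.84 = 48.6, E = 47.4/0.805 = 58.9, C = 456/2.19 = 208, B = 560/1.92 = 292.
Ranked: B > C > E > H.

B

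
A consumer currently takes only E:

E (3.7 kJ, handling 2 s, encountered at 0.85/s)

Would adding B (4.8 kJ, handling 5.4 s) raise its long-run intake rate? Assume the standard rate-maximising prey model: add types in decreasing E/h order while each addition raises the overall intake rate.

Current rate: (0.85×3.7)/(1 + 0.85×2) = 1.165 kJ/s.
Profitability of B: 4.8/5.4 = 0.8889 kJ/s.
0.8889 < 1.165, so adding B would lower the average — exclude it.

No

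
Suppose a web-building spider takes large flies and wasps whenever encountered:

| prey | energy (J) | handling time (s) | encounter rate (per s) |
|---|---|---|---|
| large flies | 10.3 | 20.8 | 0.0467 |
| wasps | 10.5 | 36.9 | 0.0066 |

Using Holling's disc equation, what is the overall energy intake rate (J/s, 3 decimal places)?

R = Σλ_iE_i / (1 + Σλ_ih_i)
Numerator: 0.0467×10.3 + 0.0066×10.5 = 0.5503
Denominator: 1 + 0.0467×20.8 + 0.0066×36.9 = 2.215
R = 0.5503/2.215 = 0.2485 J/s

0.248 J/s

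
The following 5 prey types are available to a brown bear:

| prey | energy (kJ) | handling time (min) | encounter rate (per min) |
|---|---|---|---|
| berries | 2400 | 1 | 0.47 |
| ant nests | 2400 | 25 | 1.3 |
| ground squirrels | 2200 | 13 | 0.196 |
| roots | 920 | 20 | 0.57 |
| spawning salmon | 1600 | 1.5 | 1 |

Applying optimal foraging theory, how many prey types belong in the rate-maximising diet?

2

Profitabilities (E/h, kJ/min): berries 2.4e+03, spawning salmon 1.07e+03, ground squirrels 169, ant nests 96, roots 46. Add prey in this order while the next type's profitability exceeds the intake rate on those already taken.
Rate on top 1: 767.3. spawning salmon: 1.07e+03 > 767.3 → include.
Rate on top 2: 918.5. ground squirrels: 169 < 918.5 → exclude; stop.
Optimal diet: berries, spawning salmon — 2 of 5 types.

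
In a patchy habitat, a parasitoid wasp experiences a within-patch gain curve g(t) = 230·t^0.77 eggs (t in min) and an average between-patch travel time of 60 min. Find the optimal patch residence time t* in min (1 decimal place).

Maximise g(t)/(T+t): set derivative to zero → g'(t)(T+t) = g(t).
g'(t) = 0.77·230·t^-0.23. Setting 0.77·230·t^-0.23 = 230·t^0.77/(60+t) gives 0.77(60+t) = t, so 0.23·t = 0.77×60.
t* = 0.77×60/0.23 = 200.9 min.

200.9 min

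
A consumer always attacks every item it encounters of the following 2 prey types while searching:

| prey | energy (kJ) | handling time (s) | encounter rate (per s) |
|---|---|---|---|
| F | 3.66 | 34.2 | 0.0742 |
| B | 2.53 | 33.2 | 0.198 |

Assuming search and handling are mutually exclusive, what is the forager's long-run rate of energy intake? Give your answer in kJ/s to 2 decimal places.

0.08 kJ/s

R = Σλ_iE_i / (1 + Σλ_ih_i)
Numerator: 0.0742×3.66 + 0.198×2.53 = 0.7725
Denominator: 1 + 0.0742×34.2 + 0.198×33.2 = 10.11
R = 0.7725/10.11 = 0.0764 kJ/s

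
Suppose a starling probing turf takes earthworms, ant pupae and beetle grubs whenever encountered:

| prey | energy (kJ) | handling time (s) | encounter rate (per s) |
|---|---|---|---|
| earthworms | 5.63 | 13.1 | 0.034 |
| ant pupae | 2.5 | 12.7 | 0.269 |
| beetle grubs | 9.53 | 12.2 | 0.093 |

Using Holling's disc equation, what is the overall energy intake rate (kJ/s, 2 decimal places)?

Energy encountered per unit search time: 0.034×5.63 + 0.269×2.5 + 0.093×9.53 = 1.75 kJ/s.
Handling time per unit search time: 0.034×13.1 + 0.269×12.7 + 0.093×12.2 = 4.996.
Rate = 1.75/(1 + 4.996) = 0.2919 kJ/s.

0.29 kJ/s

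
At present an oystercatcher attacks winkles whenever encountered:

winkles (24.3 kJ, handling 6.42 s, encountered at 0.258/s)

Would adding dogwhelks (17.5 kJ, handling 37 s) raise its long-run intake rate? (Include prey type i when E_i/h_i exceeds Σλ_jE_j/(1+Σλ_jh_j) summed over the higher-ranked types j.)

No

Intake rate on the current diet: R = (0.258×24.3) / (1 + 0.258×6.42) = 6.269/2.656 = 2.36 kJ/s.
Profitability of dogwhelks: 17.5/37 = 0.473 kJ/s.
Since 0.473 < R, time spent handling dogwhelks is better spent searching.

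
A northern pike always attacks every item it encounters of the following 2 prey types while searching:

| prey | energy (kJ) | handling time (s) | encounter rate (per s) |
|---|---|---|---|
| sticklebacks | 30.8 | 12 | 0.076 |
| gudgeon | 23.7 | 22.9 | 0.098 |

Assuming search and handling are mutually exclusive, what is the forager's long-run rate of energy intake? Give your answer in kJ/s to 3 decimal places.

1.122 kJ/s

R = Σλ_iE_i / (1 + Σλ_ih_i)
Numerator: 0.076×30.8 + 0.098×23.7 = 4.663
Denominator: 1 + 0.076×12 + 0.098×22.9 = 4.156
R = 4.663/4.156 = 1.122 kJ/s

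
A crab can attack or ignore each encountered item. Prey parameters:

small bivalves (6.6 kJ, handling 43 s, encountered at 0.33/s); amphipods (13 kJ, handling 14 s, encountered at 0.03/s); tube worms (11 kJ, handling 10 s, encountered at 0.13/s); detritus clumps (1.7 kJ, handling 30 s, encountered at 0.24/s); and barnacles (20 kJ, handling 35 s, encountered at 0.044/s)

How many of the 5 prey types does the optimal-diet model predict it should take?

E/h in descending order: tube worms 1.1, amphipods 0.929, barnacles 0.571, small bivalves 0.153, detritus clumps 0.0567 kJ/s. The optimal diet is the largest prefix of this list for which every included type satisfies E_i/h_i > R on the types above it.
Rate on top 1: 0.6217. amphipods: 0.929 > 0.6217 → include.
Rate on top 2: 0.6691. barnacles: 0.571 < 0.6691 → exclude; stop.
Optimal diet: tube worms, amphipods — 2 of 5 types.

2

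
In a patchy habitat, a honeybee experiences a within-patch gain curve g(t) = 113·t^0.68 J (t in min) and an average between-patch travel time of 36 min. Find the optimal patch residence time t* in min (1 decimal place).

Optimal t* satisfies g'(t*) = g(t*)/(T + t*).
g'(t) = 0.68·113·t^-0.32. Setting 0.68·113·t^-0.32 = 113·t^0.68/(36+t) gives 0.68(36+t) = t, so 0.32·t = 0.68×36.
t* = 0.68×36/0.32 = 76.5 min.

76.5 min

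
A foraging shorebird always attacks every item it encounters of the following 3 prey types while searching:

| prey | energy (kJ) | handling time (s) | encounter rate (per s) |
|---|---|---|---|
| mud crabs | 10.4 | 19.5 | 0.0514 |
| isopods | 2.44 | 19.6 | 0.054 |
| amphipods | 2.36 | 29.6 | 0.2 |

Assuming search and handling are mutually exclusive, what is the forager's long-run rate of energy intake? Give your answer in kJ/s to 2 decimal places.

R = Σλ_iE_i / (1 + Σλ_ih_i)
Numerator: 0.0514×10.4 + 0.054×2.44 + 0.2×2.36 = 1.138
Denominator: 1 + 0.0514×19.5 + 0.054×19.6 + 0.2×29.6 = 8.981
R = 1.138/8.981 = 0.1268 kJ/s

0.13 kJ/s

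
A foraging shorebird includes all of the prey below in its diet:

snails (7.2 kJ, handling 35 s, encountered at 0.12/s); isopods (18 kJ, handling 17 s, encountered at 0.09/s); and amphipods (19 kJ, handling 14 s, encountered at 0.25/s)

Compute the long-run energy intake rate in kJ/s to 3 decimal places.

0.707 kJ/s

R = Σλ_iE_i / (1 + Σλ_ih_i)
Numerator: 0.12×7.2 + 0.09×18 + 0.25×19 = 7.234
Denominator: 1 + 0.12×35 + 0.09×17 + 0.25×14 = 10.23
R = 7.234/10.23 = 0.7071 kJ/s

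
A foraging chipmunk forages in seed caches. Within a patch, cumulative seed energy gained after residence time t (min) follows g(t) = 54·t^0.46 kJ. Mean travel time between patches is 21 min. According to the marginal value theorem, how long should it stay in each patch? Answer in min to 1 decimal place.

17.9 min

Optimal t* satisfies g'(t*) = g(t*)/(T + t*).
g'(t) = 0.46·54·t^-0.54. Setting 0.46·54·t^-0.54 = 54·t^0.46/(21+t) gives 0.46(21+t) = t, so 0.54·t = 0.46×21.
t* = 0.46×21/0.54 = 17.89 min.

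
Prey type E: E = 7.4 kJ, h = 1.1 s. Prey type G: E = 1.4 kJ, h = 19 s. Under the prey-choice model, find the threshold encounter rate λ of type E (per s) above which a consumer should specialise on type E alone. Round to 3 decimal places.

At the threshold, the rate on type E alone equals the profitability of type G: λ·7.4/(1 + λ·1.1) = 1.4/19 = 0.07368.
Rearranging, λ(7.4 − 0.07368×1.1) = 0.07368, so λ = 0.07368/7.319 = 0.01007 per s.

0.010 per s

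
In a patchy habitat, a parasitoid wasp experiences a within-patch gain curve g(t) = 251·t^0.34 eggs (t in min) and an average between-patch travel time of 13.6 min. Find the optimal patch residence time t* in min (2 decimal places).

Optimal t* satisfies g'(t*) = g(t*)/(T + t*).
g'(t) = 0.34·251·t^-0.66. Setting 0.34·251·t^-0.66 = 251·t^0.34/(13.6+t) gives 0.34(13.6+t) = t, so 0.66·t = 0.34×13.6.
t* = 0.34×13.6/0.66 = 7.006 min.

7.01 min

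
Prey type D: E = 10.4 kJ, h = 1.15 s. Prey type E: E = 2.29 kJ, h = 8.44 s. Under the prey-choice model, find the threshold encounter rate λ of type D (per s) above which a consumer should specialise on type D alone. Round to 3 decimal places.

At the threshold, the rate on type D alone equals the profitability of type E: λ·10.4/(1 + λ·1.15) = 2.29/8.44 = 0.2713.
Rearranging, λ(10.4 − 0.2713×1.15) = 0.2713, so λ = 0.2713/10.09 = 0.0269 per s.

0.027 per s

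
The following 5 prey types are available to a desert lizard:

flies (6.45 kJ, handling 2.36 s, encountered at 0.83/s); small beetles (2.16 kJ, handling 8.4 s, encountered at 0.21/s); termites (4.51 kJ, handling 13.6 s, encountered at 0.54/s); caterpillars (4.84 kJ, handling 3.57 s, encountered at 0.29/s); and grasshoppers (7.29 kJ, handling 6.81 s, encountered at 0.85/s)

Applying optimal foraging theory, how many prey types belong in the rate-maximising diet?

1

Rank by E/h (kJ/s): flies 2.73, caterpillars 1.36, grasshoppers 1.07, termites 0.332, small beetles 0.257. Include each in turn until the next type's E/h falls below the running intake rate.
Rate on top 1: 1.809. caterpillars: 1.36 < 1.809 → exclude; stop.
Optimal diet: flies — 1 of 5 types.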